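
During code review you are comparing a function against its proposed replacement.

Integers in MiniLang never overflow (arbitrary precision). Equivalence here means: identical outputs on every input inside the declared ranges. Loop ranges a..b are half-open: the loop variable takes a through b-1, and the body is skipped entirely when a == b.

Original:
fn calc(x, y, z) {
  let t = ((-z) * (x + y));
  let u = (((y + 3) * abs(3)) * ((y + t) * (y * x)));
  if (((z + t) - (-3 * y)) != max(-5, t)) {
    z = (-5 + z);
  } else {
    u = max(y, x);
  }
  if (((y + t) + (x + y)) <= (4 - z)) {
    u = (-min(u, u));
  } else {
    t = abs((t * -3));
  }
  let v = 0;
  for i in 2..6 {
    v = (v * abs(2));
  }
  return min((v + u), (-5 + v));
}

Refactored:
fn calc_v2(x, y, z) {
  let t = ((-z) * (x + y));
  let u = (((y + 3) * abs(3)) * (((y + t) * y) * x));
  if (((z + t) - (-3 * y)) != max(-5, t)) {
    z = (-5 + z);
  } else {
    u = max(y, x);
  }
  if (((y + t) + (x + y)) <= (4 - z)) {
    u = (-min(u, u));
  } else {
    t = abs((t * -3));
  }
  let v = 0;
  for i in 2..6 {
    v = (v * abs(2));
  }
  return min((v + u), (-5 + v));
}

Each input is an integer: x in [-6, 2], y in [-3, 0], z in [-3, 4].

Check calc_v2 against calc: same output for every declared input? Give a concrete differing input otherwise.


This is a faithful refactor — same computation, different form, but the computed results match everywhere.
Tracing x=0, y=-3, z=-3: calc: t = -9; u = 0; (((z + t) - (-3 * y)) != max(-5, t)) -> true; z = -8; (((y + t) + (x + y)) <= (4 - z)) -> true; u = 0; v = 0; [i=2]; v = 0; [i=3]; v = 0; [i=4]; v = 0; [i=5]; v = 0; return -5 | calc_v2: t = -9; u = 0; (((z + t) - (-3 * y)) != max(-5, t)) -> true; z = -8; (((y + t) + (x + y)) <= (4 - z)) -> true; u = 0; v = 0; [i=2]; v = 0; [i=3]; v = 0; [i=4]; v = 0; [i=5]; v = 0; return -5 — matching result -5.
Every one of the 288 inputs gives matching results.
verdict: equivalent


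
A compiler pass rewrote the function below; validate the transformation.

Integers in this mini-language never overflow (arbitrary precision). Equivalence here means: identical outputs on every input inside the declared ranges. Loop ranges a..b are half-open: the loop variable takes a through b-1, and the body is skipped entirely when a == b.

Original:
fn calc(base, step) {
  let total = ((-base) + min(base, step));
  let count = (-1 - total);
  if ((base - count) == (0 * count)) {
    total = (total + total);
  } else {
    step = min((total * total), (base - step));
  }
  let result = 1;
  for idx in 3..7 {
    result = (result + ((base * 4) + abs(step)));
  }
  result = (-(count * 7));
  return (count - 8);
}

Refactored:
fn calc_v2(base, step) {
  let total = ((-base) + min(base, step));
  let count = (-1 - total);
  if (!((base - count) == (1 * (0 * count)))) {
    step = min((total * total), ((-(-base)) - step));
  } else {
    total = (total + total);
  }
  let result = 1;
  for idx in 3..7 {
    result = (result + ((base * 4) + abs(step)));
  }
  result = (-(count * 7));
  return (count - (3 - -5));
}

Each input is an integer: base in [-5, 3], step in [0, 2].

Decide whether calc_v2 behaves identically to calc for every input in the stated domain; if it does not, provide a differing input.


The two are interchangeable: arithmetic usage differs; also boolean connective usage differs; also constant usage differs, and every declared input agrees.
Spot check at base=-4, step=2 — calc: total becomes 0; next count becomes -1; next ((base - count) == (0 * count)) evaluates to false; next step becomes -6; next result becomes 1; next at idx=3:; next result becomes -9; next at idx=4:; next result becomes -19; next at idx=5:; next result becomes -29; next at idx=6:; next result becomes -39; next result becomes 7; next final value -9. calc_v2: total becomes 0; next count becomes -1; next (!((base - count) == (1 * (0 * count)))) evaluates to true; next step becomes -6; next result becomes 1; next at idx=3:; next result becomes -9; next at idx=4:; next result becomes -19; next at idx=5:; next result becomes -29; next at idx=6:; next result becomes -39; next result becomes 7; next final value -9. Both give -9.
Across all 27 domain points the two functions coincide.
verdict: equivalent


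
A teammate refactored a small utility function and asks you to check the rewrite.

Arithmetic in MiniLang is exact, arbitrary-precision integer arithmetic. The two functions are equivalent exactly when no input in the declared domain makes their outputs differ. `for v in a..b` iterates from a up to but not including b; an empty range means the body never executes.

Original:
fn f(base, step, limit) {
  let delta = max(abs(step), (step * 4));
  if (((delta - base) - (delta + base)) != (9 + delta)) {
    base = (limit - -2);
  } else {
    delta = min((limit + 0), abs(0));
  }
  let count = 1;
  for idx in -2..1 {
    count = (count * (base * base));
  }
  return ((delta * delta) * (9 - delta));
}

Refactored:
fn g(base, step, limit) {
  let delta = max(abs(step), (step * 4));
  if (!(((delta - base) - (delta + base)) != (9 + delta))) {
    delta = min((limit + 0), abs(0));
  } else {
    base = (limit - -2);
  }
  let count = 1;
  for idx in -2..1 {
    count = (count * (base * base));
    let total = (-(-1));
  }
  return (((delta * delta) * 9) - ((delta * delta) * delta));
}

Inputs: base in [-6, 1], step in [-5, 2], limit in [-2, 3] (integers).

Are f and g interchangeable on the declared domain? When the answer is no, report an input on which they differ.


Changes here: boolean connective usage differs, and local variable names differ, and statement counts differ, and constant usage differs, and arithmetic usage differs; the full 384-point sweep finds no disagreement.
verdict: equivalent


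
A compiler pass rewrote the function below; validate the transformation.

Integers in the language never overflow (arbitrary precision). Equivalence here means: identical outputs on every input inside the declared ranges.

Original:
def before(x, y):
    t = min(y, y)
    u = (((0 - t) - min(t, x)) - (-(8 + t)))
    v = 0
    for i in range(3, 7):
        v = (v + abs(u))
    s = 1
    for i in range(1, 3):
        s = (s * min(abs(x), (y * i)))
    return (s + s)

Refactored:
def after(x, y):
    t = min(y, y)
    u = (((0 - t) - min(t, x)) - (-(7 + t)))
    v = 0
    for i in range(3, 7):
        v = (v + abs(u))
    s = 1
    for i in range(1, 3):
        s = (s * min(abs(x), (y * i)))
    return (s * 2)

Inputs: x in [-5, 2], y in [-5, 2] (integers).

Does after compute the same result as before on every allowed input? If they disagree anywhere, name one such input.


The one real change (`8` became `7`) has no effect anywhere in the declared ranges.
Tracing x=-5, y=-3: before: t becomes -3; next u becomes 13; next v becomes 0; next at i=3:; next v becomes 13; next at i=4:; next v becomes 26; next at i=5:; next v becomes 39; next at i=6:; next v becomes 52; next s becomes 1; next at i=1:; next s becomes -3; next at i=2:; next s becomes 18; next final value 36 | after: t becomes -3; next u becomes 12; next v becomes 0; next at i=3:; next v becomes 12; next at i=4:; next v becomes 24; next at i=5:; next v becomes 36; next at i=6:; next v becomes 48; next s becomes 1; next at i=1:; next s becomes -3; next at i=2:; next s becomes 18; next final value 36 — matching result 36.
Sweeping the whole domain (64 inputs) finds no disagreement.
verdict: equivalent


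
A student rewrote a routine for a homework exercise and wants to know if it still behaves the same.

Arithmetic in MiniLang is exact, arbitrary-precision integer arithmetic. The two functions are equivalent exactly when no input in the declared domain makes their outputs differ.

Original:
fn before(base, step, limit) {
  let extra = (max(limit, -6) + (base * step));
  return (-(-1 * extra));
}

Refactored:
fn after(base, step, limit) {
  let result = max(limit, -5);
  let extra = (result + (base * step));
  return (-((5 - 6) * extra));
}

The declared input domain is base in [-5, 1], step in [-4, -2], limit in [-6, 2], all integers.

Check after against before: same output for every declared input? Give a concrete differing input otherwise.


Take base=-5, step=-4, limit=-6.
before: extra := 14 | result 14
after: result := -5 | extra := 15 | result 15
14 and 15 differ, so these are not the same function on this domain.
verdict: not equivalent; witness: base=-5, step=-4, limit=-6


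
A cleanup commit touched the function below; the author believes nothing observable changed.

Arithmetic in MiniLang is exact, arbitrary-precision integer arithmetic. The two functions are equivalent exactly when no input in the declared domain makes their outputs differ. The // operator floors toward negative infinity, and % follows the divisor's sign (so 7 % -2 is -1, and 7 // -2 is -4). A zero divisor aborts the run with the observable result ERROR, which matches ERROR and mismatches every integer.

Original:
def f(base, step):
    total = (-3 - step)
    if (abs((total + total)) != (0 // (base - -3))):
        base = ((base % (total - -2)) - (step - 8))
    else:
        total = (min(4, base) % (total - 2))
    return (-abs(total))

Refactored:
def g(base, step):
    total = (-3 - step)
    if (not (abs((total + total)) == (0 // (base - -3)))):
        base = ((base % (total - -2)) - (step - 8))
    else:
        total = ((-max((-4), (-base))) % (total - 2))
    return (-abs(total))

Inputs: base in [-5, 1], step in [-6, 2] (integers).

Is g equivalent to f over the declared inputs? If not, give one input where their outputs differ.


Comparing the listings, the differences include: min/max/abs usage differs, and comparison usage differs, and boolean connective usage differs.
As a probe, take base=-1, step=-2: f runs total=-1, then (abs((total + total)) != (0 // (base - -3))) is true, then base=10, then returns -1; g runs total=-1, then (not (abs((total + total)) == (0 // (base - -3)))) is true, then base=10, then returns -1; both end at -1.
Across all 63 domain points the two functions coincide.
verdict: equivalent


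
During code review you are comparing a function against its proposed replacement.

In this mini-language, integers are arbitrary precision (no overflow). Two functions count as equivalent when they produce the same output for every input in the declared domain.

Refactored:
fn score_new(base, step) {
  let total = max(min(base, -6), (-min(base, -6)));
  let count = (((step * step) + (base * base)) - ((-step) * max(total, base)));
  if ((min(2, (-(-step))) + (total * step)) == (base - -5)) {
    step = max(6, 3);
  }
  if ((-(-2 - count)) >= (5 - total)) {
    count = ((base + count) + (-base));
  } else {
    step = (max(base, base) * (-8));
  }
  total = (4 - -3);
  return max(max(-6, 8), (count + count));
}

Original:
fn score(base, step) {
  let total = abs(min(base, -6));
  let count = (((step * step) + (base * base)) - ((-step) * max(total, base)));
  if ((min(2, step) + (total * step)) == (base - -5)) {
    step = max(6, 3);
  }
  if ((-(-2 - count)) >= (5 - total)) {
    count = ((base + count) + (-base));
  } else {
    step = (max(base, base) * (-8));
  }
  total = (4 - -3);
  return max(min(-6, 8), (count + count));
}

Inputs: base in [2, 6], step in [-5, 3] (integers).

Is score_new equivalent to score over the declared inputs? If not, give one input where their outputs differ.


Evaluate both at base=2, step=-5.
score: total = 6; count = -1; ((min(2, step) + (total * step)) == (base - -5)) -> false; ((-(-2 - count)) >= (5 - total)) -> true; count = -1; total = 7; return -2
score_new: total = 6; count = -1; ((min(2, (-(-step))) + (total * step)) == (base - -5)) -> false; ((-(-2 - count)) >= (5 - total)) -> true; count = -1; total = 7; return 8
-2 vs 8 — the two versions disagree here.
verdict: not equivalent; witness: base=2, step=-5


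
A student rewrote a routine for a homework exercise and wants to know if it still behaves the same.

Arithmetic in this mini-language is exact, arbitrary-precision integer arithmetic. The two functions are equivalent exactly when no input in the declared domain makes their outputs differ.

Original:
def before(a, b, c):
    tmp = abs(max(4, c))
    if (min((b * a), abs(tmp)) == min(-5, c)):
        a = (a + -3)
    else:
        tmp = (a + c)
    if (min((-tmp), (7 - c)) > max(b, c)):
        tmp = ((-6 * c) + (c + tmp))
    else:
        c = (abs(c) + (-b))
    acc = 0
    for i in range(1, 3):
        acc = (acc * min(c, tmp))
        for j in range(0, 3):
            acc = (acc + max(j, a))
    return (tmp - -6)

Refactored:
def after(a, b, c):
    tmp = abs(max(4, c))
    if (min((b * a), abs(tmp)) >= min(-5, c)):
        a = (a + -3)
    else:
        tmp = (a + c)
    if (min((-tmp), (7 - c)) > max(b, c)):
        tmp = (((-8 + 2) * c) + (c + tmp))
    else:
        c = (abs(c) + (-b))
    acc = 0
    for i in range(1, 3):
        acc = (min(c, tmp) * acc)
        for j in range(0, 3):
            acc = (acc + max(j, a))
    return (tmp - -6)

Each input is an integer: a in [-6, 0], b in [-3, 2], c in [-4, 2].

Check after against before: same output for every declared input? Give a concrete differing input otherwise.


Run the pair on a=-6, b=-3, c=-4.
before: tmp := 4 | (min((b * a), abs(tmp)) == min(-5, c)): false | tmp := -10 | (min((-tmp), (7 - c)) > max(b, c)): true | tmp := 10 | acc := 0 | iter i=1: | acc := 0 | iter j=0: | acc := 0 | iter j=1: | acc := 1 | iter j=2: | acc := 3 | iter i=2: | acc := -12 | iter j=0: | acc := -12 | iter j=1: | acc := -11 | iter j=2: | acc := -9 | result 16
after: tmp := 4 | (min((b * a), abs(tmp)) >= min(-5, c)): true | a := -9 | (min((-tmp), (7 - c)) > max(b, c)): false | c := 7 | acc := 0 | iter i=1: | acc := 0 | iter j=0: | acc := 0 | iter j=1: | acc := 1 | iter j=2: | acc := 3 | iter i=2: | acc := 12 | iter j=0: | acc := 12 | iter j=1: | acc := 13 | iter j=2: | acc := 15 | result 10
16 != 10, so the rewrite changes behavior.
verdict: not equivalent; witness: a=-6, b=-3, c=-4


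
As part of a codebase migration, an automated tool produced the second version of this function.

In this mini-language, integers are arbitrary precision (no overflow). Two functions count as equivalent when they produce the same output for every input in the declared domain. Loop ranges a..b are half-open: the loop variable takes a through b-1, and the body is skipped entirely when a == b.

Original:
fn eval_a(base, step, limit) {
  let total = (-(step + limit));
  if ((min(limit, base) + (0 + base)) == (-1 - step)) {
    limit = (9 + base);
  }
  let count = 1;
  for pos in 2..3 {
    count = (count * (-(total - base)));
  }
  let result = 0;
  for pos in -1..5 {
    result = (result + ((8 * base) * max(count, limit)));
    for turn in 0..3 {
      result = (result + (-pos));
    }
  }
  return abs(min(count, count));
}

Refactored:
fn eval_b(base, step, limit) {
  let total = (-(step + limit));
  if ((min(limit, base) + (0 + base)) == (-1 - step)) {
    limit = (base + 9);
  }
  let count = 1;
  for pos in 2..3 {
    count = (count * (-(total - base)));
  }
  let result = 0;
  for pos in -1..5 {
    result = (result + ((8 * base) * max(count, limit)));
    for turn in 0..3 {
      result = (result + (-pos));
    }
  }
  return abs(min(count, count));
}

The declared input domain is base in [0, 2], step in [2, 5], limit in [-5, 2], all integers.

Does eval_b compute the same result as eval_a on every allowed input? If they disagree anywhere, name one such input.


This is a faithful refactor — same computation, different form, but the computed results match everywhere.
Spot check at base=0, step=3, limit=1 — eval_a: total = -4; ((min(limit, base) + (0 + base)) == (-1 - step)) -> false; count = 1; [pos=2]; count = 4; result = 0; [pos=-1]; result = 0; [turn=0]; result = 1; [turn=1]; result = 2; [turn=2]; result = 3; [pos=0]; result = 3; [turn=0]; result = 3; [turn=1]; result = 3; [turn=2]; result = 3; [pos=1]; result = 3; [turn=0]; result = 2; [turn=1]; result = 1; [turn=2]; result = 0; [pos=2]; result = 0; [turn=0]; result = -2; [turn=1]; result = -4; [turn=2]; result = -6; [pos=3]; result = -6; [turn=0]; result = -9; [turn=1]; result = -12; [turn=2]; result = -15; [pos=4]; result = -15; [turn=0]; result = -19; [turn=1]; result = -23; [turn=2]; result = -27; return 4. eval_b: total = -4; ((min(limit, base) + (0 + base)) == (-1 - step)) -> false; count = 1; [pos=2]; count = 4; result = 0; [pos=-1]; result = 0; [turn=0]; result = 1; [turn=1]; result = 2; [turn=2]; result = 3; [pos=0]; result = 3; [turn=0]; result = 3; [turn=1]; result = 3; [turn=2]; result = 3; [pos=1]; result = 3; [turn=0]; result = 2; [turn=1]; result = 1; [turn=2]; result = 0; [pos=2]; result = 0; [turn=0]; result = -2; [turn=1]; result = -4; [turn=2]; result = -6; [pos=3]; result = -6; [turn=0]; result = -9; [turn=1]; result = -12; [turn=2]; result = -15; [pos=4]; result = -15; [turn=0]; result = -19; [turn=1]; result = -23; [turn=2]; result = -27; return 4. Both give 4.
An exhaustive pass over the 96 declared inputs shows identical outputs.
verdict: equivalent


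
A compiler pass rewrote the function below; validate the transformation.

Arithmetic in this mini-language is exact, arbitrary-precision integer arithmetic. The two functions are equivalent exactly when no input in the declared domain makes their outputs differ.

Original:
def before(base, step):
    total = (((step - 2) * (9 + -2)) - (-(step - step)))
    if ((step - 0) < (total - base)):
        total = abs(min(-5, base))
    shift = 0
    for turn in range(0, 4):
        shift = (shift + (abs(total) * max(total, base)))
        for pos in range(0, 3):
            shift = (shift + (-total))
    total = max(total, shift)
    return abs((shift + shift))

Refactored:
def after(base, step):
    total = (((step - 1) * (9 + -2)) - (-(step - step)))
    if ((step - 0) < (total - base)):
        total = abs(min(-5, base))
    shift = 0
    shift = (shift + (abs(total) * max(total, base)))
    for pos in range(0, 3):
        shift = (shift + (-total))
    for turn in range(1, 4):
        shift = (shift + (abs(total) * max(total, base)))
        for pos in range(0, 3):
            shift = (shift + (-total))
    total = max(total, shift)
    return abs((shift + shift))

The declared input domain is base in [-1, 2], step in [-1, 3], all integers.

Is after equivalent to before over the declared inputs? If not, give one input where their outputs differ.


Evaluate both at base=-1, step=-1.
before: total := -21 | ((step - 0) < (total - base)): false | shift := 0 | iter turn=0: | shift := -21 | iter pos=0: | shift := 0 | iter pos=1: | shift := 21 | iter pos=2: | shift := 42 | iter turn=1: | shift := 21 | iter pos=0: | shift := 42 | iter pos=1: | shift := 63 | iter pos=2: | shift := 84 | iter turn=2: | shift := 63 | iter pos=0: | shift := 84 | iter pos=1: | shift := 105 | iter pos=2: | shift := 126 | iter turn=3: | shift := 105 | iter pos=0: | shift := 126 | iter pos=1: | shift := 147 | iter pos=2: | shift := 168 | total := 168 | result 336
after: total := -14 | ((step - 0) < (total - base)): false | shift := 0 | shift := -14 | iter pos=0: | shift := 0 | iter pos=1: | shift := 14 | iter pos=2: | shift := 28 | iter turn=1: | shift := 14 | iter pos=0: | shift := 28 | iter pos=1: | shift := 42 | iter pos=2: | shift := 56 | iter turn=2: | shift := 42 | iter pos=0: | shift := 56 | iter pos=1: | shift := 70 | iter pos=2: | shift := 84 | iter turn=3: | shift := 70 | iter pos=0: | shift := 84 | iter pos=1: | shift := 98 | iter pos=2: | shift := 112 | total := 112 | result 224
336 against 224: the behavior changed.
verdict: not equivalent; witness: base=-1, step=-1


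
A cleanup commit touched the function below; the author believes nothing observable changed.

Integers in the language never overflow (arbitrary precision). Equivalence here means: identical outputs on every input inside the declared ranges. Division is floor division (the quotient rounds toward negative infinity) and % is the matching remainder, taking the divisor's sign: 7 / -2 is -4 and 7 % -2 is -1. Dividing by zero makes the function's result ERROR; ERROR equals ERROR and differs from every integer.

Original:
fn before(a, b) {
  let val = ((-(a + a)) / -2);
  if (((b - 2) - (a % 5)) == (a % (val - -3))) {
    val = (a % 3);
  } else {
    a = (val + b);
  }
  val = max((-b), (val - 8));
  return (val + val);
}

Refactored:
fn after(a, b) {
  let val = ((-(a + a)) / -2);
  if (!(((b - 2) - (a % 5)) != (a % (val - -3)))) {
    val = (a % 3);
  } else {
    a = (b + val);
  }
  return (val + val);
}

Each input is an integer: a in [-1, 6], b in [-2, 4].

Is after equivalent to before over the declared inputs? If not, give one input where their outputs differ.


There is a counterexample at a=-1, b=-2: 4 on one side, -2 on the other.
before: val=-1, then (((b - 2) - (a % 5)) == (a % (val - -3))) is false, then a=-3, then val=2, then returns 4
after: val=-1, then (!(((b - 2) - (a % 5)) != (a % (val - -3)))) is false, then a=-3, then returns -2
verdict: not equivalent; witness: a=-1, b=-2


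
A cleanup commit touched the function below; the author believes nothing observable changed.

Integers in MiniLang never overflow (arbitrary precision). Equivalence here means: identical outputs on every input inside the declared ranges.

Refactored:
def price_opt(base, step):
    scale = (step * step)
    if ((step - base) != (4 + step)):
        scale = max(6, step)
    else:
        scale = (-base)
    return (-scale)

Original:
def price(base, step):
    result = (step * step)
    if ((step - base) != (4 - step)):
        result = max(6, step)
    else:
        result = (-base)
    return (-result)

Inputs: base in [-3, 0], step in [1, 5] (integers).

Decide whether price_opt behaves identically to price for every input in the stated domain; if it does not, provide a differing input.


Consider the input base=-2, step=1.
price: result becomes 1; next ((step - base) != (4 - step)) evaluates to false; next result becomes 2; next final value -2
price_opt: scale becomes 1; next ((step - base) != (4 + step)) evaluates to true; next scale becomes 6; next final value -6
-2 and -6 differ, so these are not the same function on this domain.
verdict: not equivalent; witness: base=-2, step=1


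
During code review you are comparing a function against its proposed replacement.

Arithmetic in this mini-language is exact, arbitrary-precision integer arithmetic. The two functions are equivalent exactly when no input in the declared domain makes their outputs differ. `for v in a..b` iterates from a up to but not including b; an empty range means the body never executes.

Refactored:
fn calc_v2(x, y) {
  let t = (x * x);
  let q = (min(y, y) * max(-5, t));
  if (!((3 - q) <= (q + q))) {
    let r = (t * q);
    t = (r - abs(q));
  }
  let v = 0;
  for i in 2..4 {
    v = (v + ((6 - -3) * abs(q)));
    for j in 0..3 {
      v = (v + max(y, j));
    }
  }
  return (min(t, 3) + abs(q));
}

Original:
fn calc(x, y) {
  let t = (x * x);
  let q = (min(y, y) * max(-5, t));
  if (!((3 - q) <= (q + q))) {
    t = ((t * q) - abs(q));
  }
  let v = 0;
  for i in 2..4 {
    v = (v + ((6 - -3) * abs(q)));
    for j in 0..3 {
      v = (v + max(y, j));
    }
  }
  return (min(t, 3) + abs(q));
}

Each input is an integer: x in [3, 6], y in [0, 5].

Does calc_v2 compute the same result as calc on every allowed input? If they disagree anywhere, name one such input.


The two are interchangeable: local variable names differ, and statement counts differ, and every declared input agrees.
Tracing x=6, y=1: calc: t becomes 36; next q becomes 36; next (!((3 - q) <= (q + q))) evaluates to false; next v becomes 0; next at i=2:; next v becomes 324; next at j=0:; next v becomes 325; next at j=1:; next v becomes 326; next at j=2:; next v becomes 328; next at i=3:; next v becomes 652; next at j=0:; next v becomes 653; next at j=1:; next v becomes 654; next at j=2:; next v becomes 656; next final value 39 | calc_v2: t becomes 36; next q becomes 36; next (!((3 - q) <= (q + q))) evaluates to false; next v becomes 0; next at i=2:; next v becomes 324; next at j=0:; next v becomes 325; next at j=1:; next v becomes 326; next at j=2:; next v becomes 328; next at i=3:; next v becomes 652; next at j=0:; next v becomes 653; next at j=1:; next v becomes 654; next at j=2:; next v becomes 656; next final value 39 — matching result 39.
Sweeping the whole domain (24 inputs) finds no disagreement.
verdict: equivalent


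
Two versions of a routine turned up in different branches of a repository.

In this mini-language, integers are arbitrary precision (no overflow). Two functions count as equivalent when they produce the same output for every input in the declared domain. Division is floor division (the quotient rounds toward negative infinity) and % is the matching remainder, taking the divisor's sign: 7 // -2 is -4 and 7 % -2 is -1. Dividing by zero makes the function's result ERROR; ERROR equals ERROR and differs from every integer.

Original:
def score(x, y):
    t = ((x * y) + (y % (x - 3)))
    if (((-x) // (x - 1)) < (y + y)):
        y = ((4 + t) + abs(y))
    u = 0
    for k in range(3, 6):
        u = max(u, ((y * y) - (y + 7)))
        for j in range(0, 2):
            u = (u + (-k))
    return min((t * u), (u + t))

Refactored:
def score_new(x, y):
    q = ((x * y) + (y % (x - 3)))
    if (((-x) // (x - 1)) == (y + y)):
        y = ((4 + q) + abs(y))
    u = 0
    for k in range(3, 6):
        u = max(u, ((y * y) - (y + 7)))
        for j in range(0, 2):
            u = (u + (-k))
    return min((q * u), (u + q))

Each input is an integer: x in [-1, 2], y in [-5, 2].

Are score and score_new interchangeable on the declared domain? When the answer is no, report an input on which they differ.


Take x=-1, y=0.
score: t=0, then (((-x) // (x - 1)) < (y + y)) is true, then y=4, then u=0, then (k=3), then u=5, then (j=0), then u=2, then (j=1), then u=-1, then (k=4), then u=5, then (j=0), then u=1, then (j=1), then u=-3, then (k=5), then u=5, then (j=0), then u=0, then (j=1), then u=-5, then returns -5
score_new: q=0, then (((-x) // (x - 1)) == (y + y)) is false, then u=0, then (k=3), then u=0, then (j=0), then u=-3, then (j=1), then u=-6, then (k=4), then u=-6, then (j=0), then u=-10, then (j=1), then u=-14, then (k=5), then u=-7, then (j=0), then u=-12, then (j=1), then u=-17, then returns -17
-5 vs -17 — the two versions disagree here.
verdict: not equivalent; witness: x=-1, y=0


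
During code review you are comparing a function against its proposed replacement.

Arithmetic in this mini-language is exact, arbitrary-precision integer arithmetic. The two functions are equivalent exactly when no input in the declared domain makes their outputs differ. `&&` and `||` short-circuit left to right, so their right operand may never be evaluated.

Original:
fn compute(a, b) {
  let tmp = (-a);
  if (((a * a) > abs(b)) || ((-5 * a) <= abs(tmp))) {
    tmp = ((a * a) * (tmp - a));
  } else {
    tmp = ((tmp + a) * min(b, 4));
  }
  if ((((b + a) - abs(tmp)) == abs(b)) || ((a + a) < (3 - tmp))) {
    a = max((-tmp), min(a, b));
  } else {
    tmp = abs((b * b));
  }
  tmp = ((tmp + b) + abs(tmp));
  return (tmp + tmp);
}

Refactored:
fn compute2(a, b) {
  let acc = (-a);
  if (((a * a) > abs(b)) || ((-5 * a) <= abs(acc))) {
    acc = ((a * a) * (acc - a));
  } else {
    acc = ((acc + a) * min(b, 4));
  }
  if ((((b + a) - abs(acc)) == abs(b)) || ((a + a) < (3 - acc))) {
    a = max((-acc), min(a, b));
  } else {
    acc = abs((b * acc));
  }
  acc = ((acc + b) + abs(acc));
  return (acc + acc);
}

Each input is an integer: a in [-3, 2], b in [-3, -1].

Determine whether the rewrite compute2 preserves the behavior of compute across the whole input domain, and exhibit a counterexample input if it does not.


Input a=-3, b=-3: 30 from compute versus 642 from compute2.
verdict: not equivalent; witness: a=-3, b=-3


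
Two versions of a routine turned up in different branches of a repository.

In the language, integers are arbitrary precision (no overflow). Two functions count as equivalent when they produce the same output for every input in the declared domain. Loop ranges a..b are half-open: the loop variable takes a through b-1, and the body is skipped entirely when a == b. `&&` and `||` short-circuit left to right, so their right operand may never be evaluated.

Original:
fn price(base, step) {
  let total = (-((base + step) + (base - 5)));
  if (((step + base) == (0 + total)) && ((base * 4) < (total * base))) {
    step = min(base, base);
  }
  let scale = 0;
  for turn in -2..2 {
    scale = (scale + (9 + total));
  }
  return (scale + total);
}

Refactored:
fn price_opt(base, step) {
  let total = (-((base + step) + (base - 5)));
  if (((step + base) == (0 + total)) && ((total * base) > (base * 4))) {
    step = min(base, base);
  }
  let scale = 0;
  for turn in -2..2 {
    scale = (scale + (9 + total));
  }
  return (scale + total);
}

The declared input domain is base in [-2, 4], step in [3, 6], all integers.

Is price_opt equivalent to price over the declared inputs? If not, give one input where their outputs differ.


This is a faithful refactor — comparison usage differs, but the computed results match everywhere.
One worked example (base=4, step=6) — price: total=-9, then (((step + base) == (0 + total)) && ((base * 4) < (total * base))) is false, then scale=0, then (turn=-2), then scale=0, then (turn=-1), then scale=0, then (turn=0), then scale=0, then (turn=1), then scale=0, then returns -9; price_opt: total=-9, then (((step + base) == (0 + total)) && ((total * base) > (base * 4))) is false, then scale=0, then (turn=-2), then scale=0, then (turn=-1), then scale=0, then (turn=0), then scale=0, then (turn=1), then scale=0, then returns -9; agreement on -9.
Across all 28 domain points the two functions coincide.
verdict: equivalent


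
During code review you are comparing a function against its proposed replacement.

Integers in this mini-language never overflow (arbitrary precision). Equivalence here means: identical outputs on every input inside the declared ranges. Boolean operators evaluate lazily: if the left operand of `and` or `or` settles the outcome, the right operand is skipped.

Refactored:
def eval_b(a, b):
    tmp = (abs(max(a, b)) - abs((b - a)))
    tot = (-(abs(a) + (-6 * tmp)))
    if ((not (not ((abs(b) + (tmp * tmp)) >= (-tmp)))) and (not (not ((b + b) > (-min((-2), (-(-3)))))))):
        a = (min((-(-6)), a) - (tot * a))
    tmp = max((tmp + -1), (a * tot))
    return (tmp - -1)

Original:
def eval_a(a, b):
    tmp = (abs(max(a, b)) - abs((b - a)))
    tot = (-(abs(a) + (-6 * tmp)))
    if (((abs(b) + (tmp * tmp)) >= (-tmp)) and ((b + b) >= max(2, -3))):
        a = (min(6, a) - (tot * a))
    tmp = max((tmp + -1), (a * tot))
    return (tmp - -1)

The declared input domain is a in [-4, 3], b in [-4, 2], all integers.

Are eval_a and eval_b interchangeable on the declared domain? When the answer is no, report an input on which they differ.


Not equivalent: a=-4, b=1 separates them (3249 vs 113).
eval_a: tmp=-4, then tot=-28, then (((abs(b) + (tmp * tmp)) >= (-tmp)) and ((b + b) >= max(2, -3))) is true, then a=-116, then tmp=3248, then returns 3249
eval_b: tmp=-4, then tot=-28, then ((not (not ((abs(b) + (tmp * tmp)) >= (-tmp)))) and (not (not ((b + b) > (-min((-2), (-(-3)))))))) is false, then tmp=112, then returns 113
verdict: not equivalent; witness: a=-4, b=1


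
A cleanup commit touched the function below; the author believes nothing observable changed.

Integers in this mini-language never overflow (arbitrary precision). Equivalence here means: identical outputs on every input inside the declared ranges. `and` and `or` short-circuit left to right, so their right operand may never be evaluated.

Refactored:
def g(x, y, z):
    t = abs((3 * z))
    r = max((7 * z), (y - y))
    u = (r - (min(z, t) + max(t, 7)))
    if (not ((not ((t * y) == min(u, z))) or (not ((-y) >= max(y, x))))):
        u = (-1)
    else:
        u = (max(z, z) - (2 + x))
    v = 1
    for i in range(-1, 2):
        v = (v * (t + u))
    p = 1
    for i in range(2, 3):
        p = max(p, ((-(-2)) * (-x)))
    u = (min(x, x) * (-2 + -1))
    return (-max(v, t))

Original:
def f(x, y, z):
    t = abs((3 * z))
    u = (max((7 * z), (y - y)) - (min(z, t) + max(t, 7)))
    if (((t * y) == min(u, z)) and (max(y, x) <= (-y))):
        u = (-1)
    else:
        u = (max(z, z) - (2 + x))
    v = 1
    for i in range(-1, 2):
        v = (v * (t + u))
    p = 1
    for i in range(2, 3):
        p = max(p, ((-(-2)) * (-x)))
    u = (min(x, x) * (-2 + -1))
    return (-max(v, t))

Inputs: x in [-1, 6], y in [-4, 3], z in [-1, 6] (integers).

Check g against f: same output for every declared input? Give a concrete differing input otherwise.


This is a faithful refactor — local variable names differ; and boolean connective usage differs; and comparison usage differs; and statement counts differ, but the computed results match everywhere.
One worked example (x=-1, y=2, z=2) — f: t := 6 | u := 5 | (((t * y) == min(u, z)) and (max(y, x) <= (-y))): false | u := 1 | v := 1 | iter i=-1: | v := 7 | iter i=0: | v := 49 | iter i=1: | v := 343 | p := 1 | iter i=2: | p := 2 | u := 3 | result -343; g: t := 6 | r := 14 | u := 5 | (not ((not ((t * y) == min(u, z))) or (not ((-y) >= max(y, x))))): false | u := 1 | v := 1 | iter i=-1: | v := 7 | iter i=0: | v := 49 | iter i=1: | v := 343 | p := 1 | iter i=2: | p := 2 | u := 3 | result -343; agreement on -343.
Every one of the 512 inputs gives matching results.
verdict: equivalent


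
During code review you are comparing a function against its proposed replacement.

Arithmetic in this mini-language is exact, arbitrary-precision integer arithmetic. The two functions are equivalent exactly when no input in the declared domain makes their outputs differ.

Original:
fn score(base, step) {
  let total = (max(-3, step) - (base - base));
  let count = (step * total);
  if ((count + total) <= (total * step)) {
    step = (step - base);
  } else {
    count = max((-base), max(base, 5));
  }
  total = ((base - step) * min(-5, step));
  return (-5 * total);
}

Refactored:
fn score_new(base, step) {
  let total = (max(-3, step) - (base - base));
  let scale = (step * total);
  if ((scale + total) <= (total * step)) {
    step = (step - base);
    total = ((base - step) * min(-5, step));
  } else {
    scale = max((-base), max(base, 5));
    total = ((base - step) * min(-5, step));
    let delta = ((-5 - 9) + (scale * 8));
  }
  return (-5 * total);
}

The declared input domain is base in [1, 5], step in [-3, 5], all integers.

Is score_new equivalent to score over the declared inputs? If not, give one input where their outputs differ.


Reading the diff, among the changes: local variable names differ; also statement counts differ; also constant usage differs; also arithmetic usage differs; also min/max/abs usage differs.
As a probe, take base=4, step=5: score runs total becomes 5; next count becomes 25; next ((count + total) <= (total * step)) evaluates to false; next count becomes 5; next total becomes 5; next final value -25; score_new runs total becomes 5; next scale becomes 25; next ((scale + total) <= (total * step)) evaluates to false; next scale becomes 5; next total becomes 5; next delta becomes 26; next final value -25; both end at -25.
Across all 45 domain points the two functions coincide.
verdict: equivalent


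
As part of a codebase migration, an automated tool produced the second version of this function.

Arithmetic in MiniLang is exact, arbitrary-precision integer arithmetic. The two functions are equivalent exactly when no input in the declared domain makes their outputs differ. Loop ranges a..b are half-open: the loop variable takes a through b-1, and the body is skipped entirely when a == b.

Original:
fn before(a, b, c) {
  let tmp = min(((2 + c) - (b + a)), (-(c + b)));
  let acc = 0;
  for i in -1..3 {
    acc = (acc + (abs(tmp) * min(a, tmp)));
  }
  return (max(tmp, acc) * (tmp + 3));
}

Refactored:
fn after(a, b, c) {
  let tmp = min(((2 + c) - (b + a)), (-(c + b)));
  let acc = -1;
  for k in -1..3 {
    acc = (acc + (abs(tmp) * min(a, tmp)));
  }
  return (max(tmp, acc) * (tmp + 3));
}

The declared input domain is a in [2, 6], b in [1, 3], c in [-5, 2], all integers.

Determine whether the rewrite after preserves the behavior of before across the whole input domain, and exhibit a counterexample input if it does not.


The one real change (`0` became `-1`) has no effect anywhere in the declared ranges.
Spot check at a=3, b=2, c=2 — before: tmp=-4, then acc=0, then (i=-1), then acc=-16, then (i=0), then acc=-32, then (i=1), then acc=-48, then (i=2), then acc=-64, then returns 4. after: tmp=-4, then acc=-1, then (k=-1), then acc=-17, then (k=0), then acc=-33, then (k=1), then acc=-49, then (k=2), then acc=-65, then returns 4. Both give 4.
Sweeping the whole domain (120 inputs) finds no disagreement.
verdict: equivalent


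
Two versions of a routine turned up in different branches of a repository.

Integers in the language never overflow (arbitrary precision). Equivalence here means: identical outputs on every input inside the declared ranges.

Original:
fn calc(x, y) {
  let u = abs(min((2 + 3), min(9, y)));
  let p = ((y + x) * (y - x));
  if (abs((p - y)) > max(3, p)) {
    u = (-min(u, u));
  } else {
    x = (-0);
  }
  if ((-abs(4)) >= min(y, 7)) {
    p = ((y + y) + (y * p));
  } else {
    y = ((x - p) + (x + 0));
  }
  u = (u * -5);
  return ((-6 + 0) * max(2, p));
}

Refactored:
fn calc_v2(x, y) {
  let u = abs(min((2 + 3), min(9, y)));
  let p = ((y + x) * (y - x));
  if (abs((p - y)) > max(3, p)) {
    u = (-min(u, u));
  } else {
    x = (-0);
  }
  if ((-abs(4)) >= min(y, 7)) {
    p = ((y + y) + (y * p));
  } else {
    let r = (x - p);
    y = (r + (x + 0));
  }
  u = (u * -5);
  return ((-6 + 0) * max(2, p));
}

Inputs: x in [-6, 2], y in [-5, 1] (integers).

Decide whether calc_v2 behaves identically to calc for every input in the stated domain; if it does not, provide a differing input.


The two versions differ — the changes include local variable names differ, and statement counts differ.
Spot check at x=-6, y=0 — calc: u becomes 0; next p becomes -36; next (abs((p - y)) > max(3, p)) evaluates to true; next u becomes 0; next ((-abs(4)) >= min(y, 7)) evaluates to false; next y becomes 24; next u becomes 0; next final value -12. calc_v2: u becomes 0; next p becomes -36; next (abs((p - y)) > max(3, p)) evaluates to true; next u becomes 0; next ((-abs(4)) >= min(y, 7)) evaluates to false; next r becomes 30; next y becomes 24; next u becomes 0; next final value -12. Both give -12.
Across all 63 domain points the two functions coincide.
verdict: equivalent


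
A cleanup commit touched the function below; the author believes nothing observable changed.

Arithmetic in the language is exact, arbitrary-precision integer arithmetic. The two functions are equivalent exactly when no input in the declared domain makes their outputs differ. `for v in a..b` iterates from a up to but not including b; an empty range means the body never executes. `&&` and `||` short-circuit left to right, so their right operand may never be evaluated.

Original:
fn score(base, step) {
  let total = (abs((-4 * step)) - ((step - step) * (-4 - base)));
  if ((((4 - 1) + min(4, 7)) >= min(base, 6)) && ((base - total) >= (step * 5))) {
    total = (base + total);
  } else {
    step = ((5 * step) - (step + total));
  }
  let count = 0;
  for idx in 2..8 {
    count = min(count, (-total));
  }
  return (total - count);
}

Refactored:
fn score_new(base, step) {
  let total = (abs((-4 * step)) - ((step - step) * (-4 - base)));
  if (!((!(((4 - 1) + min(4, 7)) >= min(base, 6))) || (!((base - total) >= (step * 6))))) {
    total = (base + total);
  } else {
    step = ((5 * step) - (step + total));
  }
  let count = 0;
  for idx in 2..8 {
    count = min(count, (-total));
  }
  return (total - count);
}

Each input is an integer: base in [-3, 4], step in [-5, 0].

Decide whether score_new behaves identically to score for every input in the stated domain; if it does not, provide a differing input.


Try base=-3, step=-2.
score: total=8, then ((((4 - 1) + min(4, 7)) >= min(base, 6)) && ((base - total) >= (step * 5))) is false, then step=-16, then count=0, then (idx=2), then count=-8, then (idx=3), then count=-8, then (idx=4), then count=-8, then (idx=5), then count=-8, then (idx=6), then count=-8, then (idx=7), then count=-8, then returns 16
score_new: total=8, then (!((!(((4 - 1) + min(4, 7)) >= min(base, 6))) || (!((base - total) >= (step * 6))))) is true, then total=5, then count=0, then (idx=2), then count=-5, then (idx=3), then count=-5, then (idx=4), then count=-5, then (idx=5), then count=-5, then (idx=6), then count=-5, then (idx=7), then count=-5, then returns 10
16 != 10, so the rewrite changes behavior.
verdict: not equivalent; witness: base=-3, step=-2
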